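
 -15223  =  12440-27663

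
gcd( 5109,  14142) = 3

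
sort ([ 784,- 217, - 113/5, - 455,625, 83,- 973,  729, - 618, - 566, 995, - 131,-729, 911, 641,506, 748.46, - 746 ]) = [ - 973, - 746,  -  729, - 618, - 566,  -  455,  -  217, - 131, - 113/5,83, 506, 625 , 641,729 , 748.46,  784, 911, 995 ] 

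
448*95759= 42900032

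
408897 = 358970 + 49927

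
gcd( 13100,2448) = 4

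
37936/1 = 37936 = 37936.00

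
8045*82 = 659690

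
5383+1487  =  6870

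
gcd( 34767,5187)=3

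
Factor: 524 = 2^2 * 131^1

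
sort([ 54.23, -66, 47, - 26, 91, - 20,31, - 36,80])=[ - 66,  -  36,-26, - 20,  31,47,54.23,80,91]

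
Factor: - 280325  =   - 5^2 * 11213^1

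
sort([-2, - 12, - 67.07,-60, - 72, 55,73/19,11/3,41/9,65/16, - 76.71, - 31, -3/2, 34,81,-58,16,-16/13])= [ - 76.71, - 72 , - 67.07, - 60,  -  58, - 31, - 12,-2, - 3/2, - 16/13, 11/3,73/19 , 65/16,41/9,16, 34,55, 81] 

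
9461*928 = 8779808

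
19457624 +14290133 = 33747757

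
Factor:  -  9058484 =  - 2^2*17^1*133213^1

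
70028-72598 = -2570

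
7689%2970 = 1749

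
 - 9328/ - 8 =1166 + 0/1= 1166.00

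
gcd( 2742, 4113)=1371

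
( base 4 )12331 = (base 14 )23B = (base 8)675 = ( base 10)445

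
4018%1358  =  1302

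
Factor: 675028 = 2^2*37^1 * 4561^1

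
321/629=321/629 = 0.51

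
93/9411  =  31/3137 = 0.01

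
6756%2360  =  2036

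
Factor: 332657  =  13^1* 25589^1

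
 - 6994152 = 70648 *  (-99)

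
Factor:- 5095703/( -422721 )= 3^( - 2 )*13^ ( - 1)*1609^1*3167^1 *3613^( - 1 )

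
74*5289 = 391386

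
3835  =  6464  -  2629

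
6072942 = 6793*894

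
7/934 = 7/934 = 0.01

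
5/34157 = 5/34157=0.00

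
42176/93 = 453 + 47/93 = 453.51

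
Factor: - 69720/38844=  - 70/39= -  2^1*3^ ( - 1)*5^1 * 7^1 * 13^( - 1)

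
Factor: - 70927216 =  - 2^4*23^1 * 192737^1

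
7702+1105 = 8807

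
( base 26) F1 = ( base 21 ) id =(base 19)11B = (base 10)391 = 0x187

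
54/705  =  18/235 = 0.08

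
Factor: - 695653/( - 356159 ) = 7^2 * 31^(- 1)*11489^( - 1 ) * 14197^1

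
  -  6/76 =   -  3/38 = - 0.08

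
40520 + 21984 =62504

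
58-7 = 51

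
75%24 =3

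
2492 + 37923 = 40415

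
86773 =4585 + 82188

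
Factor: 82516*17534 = 1446835544 = 2^3*7^2*11^1*421^1*797^1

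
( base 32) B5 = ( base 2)101100101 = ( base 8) 545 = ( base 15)18C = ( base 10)357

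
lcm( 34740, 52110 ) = 104220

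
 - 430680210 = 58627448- 489307658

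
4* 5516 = 22064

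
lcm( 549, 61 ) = 549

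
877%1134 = 877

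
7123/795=8 + 763/795 = 8.96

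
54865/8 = 6858 + 1/8 = 6858.12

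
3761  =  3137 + 624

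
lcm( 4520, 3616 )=18080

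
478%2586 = 478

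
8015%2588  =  251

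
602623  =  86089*7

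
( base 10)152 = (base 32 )4O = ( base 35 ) 4c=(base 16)98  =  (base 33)4K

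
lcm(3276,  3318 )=258804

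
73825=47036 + 26789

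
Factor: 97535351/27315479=41^1*241^1*9871^1*27315479^ ( - 1 )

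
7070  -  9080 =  - 2010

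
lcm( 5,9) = 45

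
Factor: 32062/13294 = 41/17 = 17^( - 1)* 41^1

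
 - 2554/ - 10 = 1277/5 = 255.40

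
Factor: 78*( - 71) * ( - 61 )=2^1*3^1 *13^1 * 61^1*71^1  =  337818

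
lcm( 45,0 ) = 0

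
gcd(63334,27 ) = 1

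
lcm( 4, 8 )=8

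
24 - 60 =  - 36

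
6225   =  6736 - 511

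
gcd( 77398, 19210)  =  2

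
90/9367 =90/9367  =  0.01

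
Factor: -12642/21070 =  - 3/5 = -3^1*5^( -1 ) 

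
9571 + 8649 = 18220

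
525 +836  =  1361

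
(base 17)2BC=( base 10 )777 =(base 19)22h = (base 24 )189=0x309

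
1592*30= 47760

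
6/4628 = 3/2314 = 0.00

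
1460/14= 104 + 2/7 = 104.29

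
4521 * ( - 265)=-1198065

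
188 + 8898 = 9086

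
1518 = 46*33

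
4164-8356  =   - 4192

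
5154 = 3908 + 1246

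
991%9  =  1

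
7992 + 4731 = 12723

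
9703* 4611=44740533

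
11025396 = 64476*171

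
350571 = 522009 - 171438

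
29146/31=29146/31 = 940.19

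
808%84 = 52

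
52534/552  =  95 + 47/276  =  95.17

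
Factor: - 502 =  -2^1*251^1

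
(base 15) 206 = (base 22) kg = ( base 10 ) 456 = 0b111001000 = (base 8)710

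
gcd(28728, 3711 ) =3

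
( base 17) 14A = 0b101101111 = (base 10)367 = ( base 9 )447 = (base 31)bq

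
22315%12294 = 10021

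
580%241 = 98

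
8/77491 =8/77491 = 0.00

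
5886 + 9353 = 15239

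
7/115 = 7/115 = 0.06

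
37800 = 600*63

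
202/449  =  202/449 = 0.45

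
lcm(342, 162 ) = 3078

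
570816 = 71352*8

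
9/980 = 9/980=0.01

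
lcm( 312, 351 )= 2808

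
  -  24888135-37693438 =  - 62581573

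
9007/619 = 14 + 341/619 = 14.55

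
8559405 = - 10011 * ( - 855)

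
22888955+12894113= 35783068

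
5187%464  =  83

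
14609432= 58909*248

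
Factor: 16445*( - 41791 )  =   - 5^1*11^1*13^1* 23^3*79^1 = - 687252995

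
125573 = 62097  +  63476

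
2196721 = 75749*29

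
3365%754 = 349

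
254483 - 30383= 224100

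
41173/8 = 41173/8 = 5146.62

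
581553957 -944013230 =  - 362459273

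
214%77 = 60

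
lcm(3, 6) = 6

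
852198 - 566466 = 285732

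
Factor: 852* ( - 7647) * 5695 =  - 37104314580  =  - 2^2*3^2 * 5^1*17^1 * 67^1*71^1* 2549^1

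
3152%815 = 707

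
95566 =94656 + 910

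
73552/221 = 332 + 180/221 = 332.81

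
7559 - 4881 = 2678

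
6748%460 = 308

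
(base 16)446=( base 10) 1094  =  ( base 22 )25g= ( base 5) 13334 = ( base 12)772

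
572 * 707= 404404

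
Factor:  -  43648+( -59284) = -2^2*25733^1  =  - 102932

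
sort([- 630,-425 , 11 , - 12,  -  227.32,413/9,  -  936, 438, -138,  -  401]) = [-936, - 630, - 425, - 401,-227.32, -138,-12, 11,413/9, 438 ]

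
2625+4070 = 6695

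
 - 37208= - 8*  4651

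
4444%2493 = 1951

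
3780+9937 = 13717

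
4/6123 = 4/6123  =  0.00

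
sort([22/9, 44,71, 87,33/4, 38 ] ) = [ 22/9,33/4,38, 44, 71,87] 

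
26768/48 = 1673/3 =557.67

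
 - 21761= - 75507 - -53746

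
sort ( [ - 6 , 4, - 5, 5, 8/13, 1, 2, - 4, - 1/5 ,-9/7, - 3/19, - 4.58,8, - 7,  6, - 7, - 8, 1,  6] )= [ - 8, - 7, - 7, - 6,  -  5, - 4.58,  -  4, - 9/7, - 1/5, - 3/19, 8/13,  1,1, 2 , 4,5, 6,  6 , 8 ]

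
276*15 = 4140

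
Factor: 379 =379^1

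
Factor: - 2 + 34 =32 = 2^5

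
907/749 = 907/749 =1.21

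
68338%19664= 9346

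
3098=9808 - 6710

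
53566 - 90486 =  - 36920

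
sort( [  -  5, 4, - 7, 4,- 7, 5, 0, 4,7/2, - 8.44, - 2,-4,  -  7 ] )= [-8.44,-7 , - 7, - 7, - 5, - 4,-2, 0, 7/2,4,4,4,5]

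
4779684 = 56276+4723408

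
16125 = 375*43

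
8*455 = 3640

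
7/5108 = 7/5108 = 0.00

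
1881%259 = 68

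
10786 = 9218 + 1568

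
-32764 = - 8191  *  4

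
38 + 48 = 86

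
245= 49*5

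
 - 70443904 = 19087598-89531502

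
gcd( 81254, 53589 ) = 1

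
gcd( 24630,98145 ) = 15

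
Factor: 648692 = 2^2*11^1 * 23^1*641^1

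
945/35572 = 945/35572 = 0.03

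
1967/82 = 1967/82 = 23.99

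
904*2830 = 2558320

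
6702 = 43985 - 37283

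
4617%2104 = 409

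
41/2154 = 41/2154 = 0.02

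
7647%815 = 312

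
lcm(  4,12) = 12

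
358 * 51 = 18258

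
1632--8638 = 10270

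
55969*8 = 447752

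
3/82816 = 3/82816 = 0.00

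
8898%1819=1622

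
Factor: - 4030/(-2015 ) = 2^1 = 2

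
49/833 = 1/17 = 0.06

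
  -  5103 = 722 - 5825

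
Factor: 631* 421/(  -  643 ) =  - 421^1* 631^1*643^(  -  1) = - 265651/643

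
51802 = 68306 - 16504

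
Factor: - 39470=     -  2^1*5^1*3947^1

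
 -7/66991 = - 7/66991 =- 0.00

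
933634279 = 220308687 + 713325592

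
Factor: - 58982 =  - 2^1*7^1*11^1*383^1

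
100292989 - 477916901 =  - 377623912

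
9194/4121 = 9194/4121 = 2.23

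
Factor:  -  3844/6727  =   - 2^2*7^(-1) = -  4/7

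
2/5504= 1/2752 =0.00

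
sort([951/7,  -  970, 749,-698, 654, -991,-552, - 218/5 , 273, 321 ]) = [ - 991 , - 970 , - 698,-552, -218/5, 951/7, 273, 321, 654, 749] 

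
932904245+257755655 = 1190659900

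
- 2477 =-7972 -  - 5495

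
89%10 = 9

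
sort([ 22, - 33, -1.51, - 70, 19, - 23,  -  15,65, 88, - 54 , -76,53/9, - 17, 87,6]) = [-76,-70, - 54, - 33, - 23, - 17,-15, - 1.51, 53/9,6, 19,22,65,  87,88]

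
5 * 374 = 1870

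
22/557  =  22/557 =0.04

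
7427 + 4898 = 12325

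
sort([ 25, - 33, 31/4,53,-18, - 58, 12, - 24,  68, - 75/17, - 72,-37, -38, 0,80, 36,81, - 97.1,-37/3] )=[ - 97.1,  -  72, - 58, - 38 ,-37, - 33, - 24 , - 18 , - 37/3, - 75/17 , 0, 31/4,12,25, 36,  53,68,80,81] 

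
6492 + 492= 6984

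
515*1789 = 921335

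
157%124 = 33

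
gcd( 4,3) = 1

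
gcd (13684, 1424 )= 4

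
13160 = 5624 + 7536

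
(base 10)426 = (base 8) 652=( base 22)j8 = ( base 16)1AA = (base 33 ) CU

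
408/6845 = 408/6845 = 0.06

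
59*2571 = 151689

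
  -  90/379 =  - 90/379 = -0.24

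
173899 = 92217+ 81682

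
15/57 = 5/19 = 0.26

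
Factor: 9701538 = 2^1*3^1*7^1*11^2*23^1*83^1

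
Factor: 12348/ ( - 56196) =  - 49/223 = - 7^2*223^( - 1 ) 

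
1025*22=22550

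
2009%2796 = 2009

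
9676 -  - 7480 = 17156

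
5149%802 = 337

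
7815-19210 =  - 11395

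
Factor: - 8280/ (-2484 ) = 10/3 = 2^1*3^( - 1 )*5^1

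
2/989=2/989 = 0.00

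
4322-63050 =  - 58728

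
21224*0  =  0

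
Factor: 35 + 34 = 3^1*23^1 = 69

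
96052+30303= 126355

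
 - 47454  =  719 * (-66)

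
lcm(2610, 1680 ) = 146160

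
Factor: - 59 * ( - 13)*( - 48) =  - 36816 = - 2^4 *3^1*13^1*59^1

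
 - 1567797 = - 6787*231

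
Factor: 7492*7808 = 2^9 * 61^1*1873^1 = 58497536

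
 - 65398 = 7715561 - 7780959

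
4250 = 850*5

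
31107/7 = 31107/7 = 4443.86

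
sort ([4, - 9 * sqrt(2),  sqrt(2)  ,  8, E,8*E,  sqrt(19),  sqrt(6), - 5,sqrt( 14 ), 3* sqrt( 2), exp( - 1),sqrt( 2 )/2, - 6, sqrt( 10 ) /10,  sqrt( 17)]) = [- 9*sqrt(2 ), - 6, - 5, sqrt(10)/10,exp( - 1 ),  sqrt( 2) /2, sqrt ( 2),  sqrt ( 6),E, sqrt( 14), 4,  sqrt(17) , 3*sqrt(  2 ),sqrt(19), 8,  8*E ]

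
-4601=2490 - 7091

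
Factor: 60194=2^1*30097^1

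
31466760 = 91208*345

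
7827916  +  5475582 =13303498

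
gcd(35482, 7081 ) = 1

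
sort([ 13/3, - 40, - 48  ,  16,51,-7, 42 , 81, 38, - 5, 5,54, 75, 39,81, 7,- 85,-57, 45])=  [ - 85,-57, - 48,  -  40, - 7,  -  5,13/3 , 5, 7,16,38,  39,42,45, 51,  54, 75, 81,81]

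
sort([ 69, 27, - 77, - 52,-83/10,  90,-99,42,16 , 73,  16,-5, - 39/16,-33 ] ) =[ - 99,  -  77, - 52 ,-33, - 83/10,-5, -39/16, 16 , 16,27,  42,69 , 73,90 ] 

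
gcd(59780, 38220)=980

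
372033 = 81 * 4593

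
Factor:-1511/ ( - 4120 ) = 2^(-3)*5^(  -  1 )*103^( -1)*1511^1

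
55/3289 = 5/299  =  0.02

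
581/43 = 581/43 = 13.51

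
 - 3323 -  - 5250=1927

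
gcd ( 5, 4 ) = 1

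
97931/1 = 97931 = 97931.00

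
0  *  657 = 0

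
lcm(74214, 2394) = 74214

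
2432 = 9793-7361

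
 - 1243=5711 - 6954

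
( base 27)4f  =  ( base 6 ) 323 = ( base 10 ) 123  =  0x7B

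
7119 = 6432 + 687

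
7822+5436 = 13258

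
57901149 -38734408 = 19166741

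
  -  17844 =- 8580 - 9264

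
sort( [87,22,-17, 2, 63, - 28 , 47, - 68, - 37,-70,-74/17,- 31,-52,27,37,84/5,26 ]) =[ - 70, - 68, - 52, -37, - 31, - 28, - 17,-74/17, 2,84/5,22,26,27,37,47,63,87 ] 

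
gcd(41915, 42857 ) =1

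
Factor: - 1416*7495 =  - 2^3*3^1 * 5^1* 59^1*1499^1 = - 10612920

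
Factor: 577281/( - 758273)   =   - 3^1*337^1 *571^1 *758273^( - 1 ) 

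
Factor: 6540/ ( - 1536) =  - 545/128 = -2^( -7 )*5^1*109^1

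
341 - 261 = 80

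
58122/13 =4470 + 12/13 = 4470.92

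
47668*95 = 4528460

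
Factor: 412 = 2^2*103^1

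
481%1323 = 481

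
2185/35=437/7 = 62.43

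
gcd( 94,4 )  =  2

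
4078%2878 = 1200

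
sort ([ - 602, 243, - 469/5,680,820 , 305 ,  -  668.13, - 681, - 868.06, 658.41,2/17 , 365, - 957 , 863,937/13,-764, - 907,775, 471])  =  [ - 957 ,- 907, - 868.06 , - 764, - 681,-668.13 , - 602, - 469/5, 2/17, 937/13,243 , 305 , 365  ,  471,658.41, 680, 775,820, 863 ] 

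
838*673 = 563974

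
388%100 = 88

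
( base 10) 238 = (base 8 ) 356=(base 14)130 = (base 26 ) 94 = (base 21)b7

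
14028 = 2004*7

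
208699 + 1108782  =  1317481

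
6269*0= 0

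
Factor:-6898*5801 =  - 2^1*3449^1*5801^1  =  - 40015298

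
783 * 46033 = 36043839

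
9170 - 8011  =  1159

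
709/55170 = 709/55170 = 0.01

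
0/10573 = 0 = 0.00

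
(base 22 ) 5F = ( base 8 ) 175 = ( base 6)325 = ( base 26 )4L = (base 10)125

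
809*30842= 24951178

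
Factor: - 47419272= -2^3 * 3^2 *658601^1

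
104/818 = 52/409 =0.13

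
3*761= 2283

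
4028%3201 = 827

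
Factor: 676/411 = 2^2 * 3^( - 1)*13^2*137^( - 1)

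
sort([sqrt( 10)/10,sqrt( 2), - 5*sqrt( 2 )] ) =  [ - 5*sqrt(2), sqrt(10 )/10,sqrt( 2 )]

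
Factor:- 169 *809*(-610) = 2^1*5^1*13^2*61^1 *809^1  =  83399810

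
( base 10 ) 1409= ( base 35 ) 159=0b10110000001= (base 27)1p5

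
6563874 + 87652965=94216839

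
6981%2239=264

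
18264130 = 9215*1982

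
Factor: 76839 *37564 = 2^2*3^1*7^1*3659^1*9391^1 = 2886380196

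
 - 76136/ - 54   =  1409  +  25/27 = 1409.93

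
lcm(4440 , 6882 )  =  137640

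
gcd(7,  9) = 1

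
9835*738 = 7258230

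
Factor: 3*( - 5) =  - 15 = - 3^1 * 5^1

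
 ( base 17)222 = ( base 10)614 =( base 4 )21212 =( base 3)211202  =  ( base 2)1001100110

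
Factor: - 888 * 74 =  - 65712=-2^4*  3^1*37^2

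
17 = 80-63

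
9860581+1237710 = 11098291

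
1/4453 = 1/4453 = 0.00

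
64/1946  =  32/973 =0.03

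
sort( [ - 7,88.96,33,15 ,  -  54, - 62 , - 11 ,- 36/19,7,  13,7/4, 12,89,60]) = [ - 62, - 54,-11, - 7, - 36/19, 7/4,7,12, 13,  15, 33,60, 88.96,89]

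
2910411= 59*49329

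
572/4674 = 286/2337 = 0.12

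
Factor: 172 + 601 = 773 = 773^1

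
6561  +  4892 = 11453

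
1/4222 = 1/4222  =  0.00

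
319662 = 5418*59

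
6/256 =3/128  =  0.02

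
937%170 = 87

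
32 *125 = 4000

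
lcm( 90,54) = 270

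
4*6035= 24140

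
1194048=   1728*691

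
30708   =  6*5118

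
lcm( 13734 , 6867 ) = 13734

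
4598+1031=5629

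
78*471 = 36738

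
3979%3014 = 965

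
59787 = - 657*( - 91) 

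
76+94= 170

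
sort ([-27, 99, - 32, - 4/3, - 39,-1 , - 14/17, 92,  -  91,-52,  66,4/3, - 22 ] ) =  [ - 91,-52, - 39, - 32, - 27,-22,- 4/3,-1, - 14/17,4/3,66,92, 99] 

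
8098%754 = 558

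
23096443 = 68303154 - 45206711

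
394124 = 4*98531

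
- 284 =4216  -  4500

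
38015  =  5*7603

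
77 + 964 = 1041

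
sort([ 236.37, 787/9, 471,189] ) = [ 787/9,189,236.37, 471]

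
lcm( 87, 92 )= 8004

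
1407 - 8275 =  - 6868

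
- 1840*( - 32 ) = 58880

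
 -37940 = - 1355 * 28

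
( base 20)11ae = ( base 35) 714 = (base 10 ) 8614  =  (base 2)10000110100110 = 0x21A6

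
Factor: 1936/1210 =2^3*5^( - 1 ) = 8/5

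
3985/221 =18 + 7/221  =  18.03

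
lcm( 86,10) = 430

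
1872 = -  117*( - 16)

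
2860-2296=564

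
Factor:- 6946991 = -6946991^1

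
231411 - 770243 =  - 538832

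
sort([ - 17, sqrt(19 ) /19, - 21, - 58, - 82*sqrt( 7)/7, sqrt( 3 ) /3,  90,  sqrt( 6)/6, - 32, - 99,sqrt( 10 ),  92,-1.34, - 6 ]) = [ - 99, - 58, - 32, - 82*sqrt(7)/7,  -  21, -17  , - 6, - 1.34, sqrt(19 ) /19,sqrt( 6) /6, sqrt( 3)/3 , sqrt (10 ),  90, 92]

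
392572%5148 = 1324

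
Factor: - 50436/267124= - 3^3 * 11^ ( - 1)*13^(  -  1) =- 27/143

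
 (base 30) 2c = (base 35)22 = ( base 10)72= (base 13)57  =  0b1001000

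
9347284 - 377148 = 8970136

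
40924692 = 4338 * 9434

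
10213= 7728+2485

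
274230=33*8310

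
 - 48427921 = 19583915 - 68011836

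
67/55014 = 67/55014 = 0.00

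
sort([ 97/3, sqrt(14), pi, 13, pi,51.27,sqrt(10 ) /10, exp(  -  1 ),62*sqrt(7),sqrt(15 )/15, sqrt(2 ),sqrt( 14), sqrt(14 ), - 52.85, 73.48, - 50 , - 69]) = [ - 69, -52.85, - 50, sqrt ( 15)/15, sqrt(10) /10,  exp( - 1 ),sqrt(2), pi, pi , sqrt( 14 ),sqrt( 14 ), sqrt ( 14), 13 , 97/3, 51.27 , 73.48,62*sqrt(7) ]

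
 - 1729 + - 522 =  - 2251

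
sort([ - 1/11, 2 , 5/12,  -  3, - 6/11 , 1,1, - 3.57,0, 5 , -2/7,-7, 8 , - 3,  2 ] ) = [ - 7, - 3.57,- 3,-3,-6/11,-2/7,-1/11, 0,5/12,  1,  1,2,  2, 5, 8 ] 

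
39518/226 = 19759/113  =  174.86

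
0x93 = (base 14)A7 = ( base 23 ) 69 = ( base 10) 147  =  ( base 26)5H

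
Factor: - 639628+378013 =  - 261615 = - 3^1*5^1 *107^1 * 163^1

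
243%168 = 75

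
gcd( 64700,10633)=1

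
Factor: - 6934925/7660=-1386985/1532= - 2^ ( - 2) * 5^1*71^1 * 383^( - 1 ) * 3907^1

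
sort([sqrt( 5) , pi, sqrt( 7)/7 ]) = [sqrt( 7)/7, sqrt( 5),pi]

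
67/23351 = 67/23351 = 0.00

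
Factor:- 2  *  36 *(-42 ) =3024=2^4 * 3^3*7^1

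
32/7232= 1/226= 0.00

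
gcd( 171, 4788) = 171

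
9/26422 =9/26422 =0.00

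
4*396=1584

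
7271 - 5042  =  2229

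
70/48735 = 14/9747 = 0.00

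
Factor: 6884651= 59^1 * 116689^1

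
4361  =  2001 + 2360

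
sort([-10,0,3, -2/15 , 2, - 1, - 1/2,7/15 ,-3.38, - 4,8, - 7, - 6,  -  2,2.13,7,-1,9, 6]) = [-10, -7,-6,-4, - 3.38,-2,-1,  -  1,-1/2, - 2/15,0,7/15,2,2.13 , 3,  6,7, 8, 9]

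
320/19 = 320/19 = 16.84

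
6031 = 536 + 5495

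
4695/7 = 670 + 5/7 =670.71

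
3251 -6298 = -3047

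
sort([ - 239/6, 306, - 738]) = [ - 738,  -  239/6,306]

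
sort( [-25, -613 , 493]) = [ - 613, - 25, 493] 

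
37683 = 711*53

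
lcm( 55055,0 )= 0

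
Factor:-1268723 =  - 331^1*3833^1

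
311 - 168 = 143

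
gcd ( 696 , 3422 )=58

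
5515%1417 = 1264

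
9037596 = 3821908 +5215688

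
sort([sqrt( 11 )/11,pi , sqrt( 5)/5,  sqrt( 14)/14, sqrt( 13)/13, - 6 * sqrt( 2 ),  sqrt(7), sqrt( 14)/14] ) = [ - 6 * sqrt( 2) , sqrt(14)/14, sqrt ( 14) /14, sqrt( 13) /13,  sqrt ( 11) /11,  sqrt( 5) /5,sqrt( 7),pi]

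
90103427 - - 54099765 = 144203192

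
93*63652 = 5919636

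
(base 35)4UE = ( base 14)2260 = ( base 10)5964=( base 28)7h0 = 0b1011101001100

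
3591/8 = 3591/8=448.88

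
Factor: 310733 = 310733^1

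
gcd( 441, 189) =63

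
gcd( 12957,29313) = 3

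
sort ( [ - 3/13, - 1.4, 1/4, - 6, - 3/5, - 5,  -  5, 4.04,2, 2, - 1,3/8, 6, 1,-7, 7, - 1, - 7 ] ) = [  -  7, - 7, - 6 ,  -  5,-5, - 1.4, - 1, - 1, - 3/5,- 3/13, 1/4,3/8,  1, 2 , 2,4.04, 6 , 7] 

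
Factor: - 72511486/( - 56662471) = 2^1*19^1*1908197^1*56662471^ ( - 1)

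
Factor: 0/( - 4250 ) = 0^1 = 0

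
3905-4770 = -865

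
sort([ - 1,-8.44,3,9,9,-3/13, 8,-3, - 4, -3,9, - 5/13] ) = [ - 8.44, - 4, - 3 , - 3, -1, - 5/13, - 3/13,3,8,9, 9,9 ]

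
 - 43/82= -1 + 39/82 =-  0.52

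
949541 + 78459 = 1028000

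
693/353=1+340/353= 1.96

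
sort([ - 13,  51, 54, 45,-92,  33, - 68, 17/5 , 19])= [ - 92, - 68, -13,17/5,  19, 33,45, 51, 54] 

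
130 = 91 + 39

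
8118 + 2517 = 10635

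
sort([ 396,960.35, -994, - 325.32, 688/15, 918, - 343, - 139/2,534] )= [-994,-343, - 325.32,-139/2, 688/15,396,534,918,960.35] 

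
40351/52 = 775 + 51/52=775.98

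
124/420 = 31/105 = 0.30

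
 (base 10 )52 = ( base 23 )26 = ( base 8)64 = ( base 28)1O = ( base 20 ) 2c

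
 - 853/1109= - 853/1109 = - 0.77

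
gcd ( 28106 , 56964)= 94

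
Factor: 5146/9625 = 2^1*5^( -3 )*7^ (-1)*11^(-1)*31^1*83^1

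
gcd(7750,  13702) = 62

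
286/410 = 143/205 = 0.70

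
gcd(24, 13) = 1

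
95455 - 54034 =41421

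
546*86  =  46956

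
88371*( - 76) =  - 6716196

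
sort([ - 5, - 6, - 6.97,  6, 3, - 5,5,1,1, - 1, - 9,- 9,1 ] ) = [ -9, - 9,  -  6.97, - 6, - 5, - 5,-1,1,1,1,3,5,6] 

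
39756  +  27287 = 67043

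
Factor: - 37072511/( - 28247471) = 5296073/4035353 = 7^(-1 )*19^( - 1) *179^1*29587^1 *30341^( - 1) 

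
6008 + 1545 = 7553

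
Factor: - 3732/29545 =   -  12/95 = - 2^2*3^1*5^ (-1) * 19^(-1) 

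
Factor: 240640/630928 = 320/839 = 2^6*5^1*839^ ( - 1 ) 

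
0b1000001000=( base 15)24a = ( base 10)520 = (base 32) G8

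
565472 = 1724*328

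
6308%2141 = 2026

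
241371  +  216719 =458090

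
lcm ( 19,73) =1387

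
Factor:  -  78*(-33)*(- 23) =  - 2^1*3^2*11^1*13^1*23^1 = - 59202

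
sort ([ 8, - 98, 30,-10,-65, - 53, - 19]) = [ - 98,-65, - 53, - 19,-10, 8, 30] 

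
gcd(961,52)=1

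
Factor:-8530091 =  - 37^1  *41^1*5623^1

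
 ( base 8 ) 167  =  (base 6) 315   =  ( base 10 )119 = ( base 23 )54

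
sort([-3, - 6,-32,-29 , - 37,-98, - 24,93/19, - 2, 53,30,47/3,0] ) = [  -  98, - 37 ,- 32 ,  -  29, - 24, - 6, -3,  -  2,  0,93/19,47/3,30,53 ] 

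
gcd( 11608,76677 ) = 1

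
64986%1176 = 306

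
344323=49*7027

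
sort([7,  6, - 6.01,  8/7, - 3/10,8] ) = [ - 6.01, - 3/10,8/7 , 6,  7,8]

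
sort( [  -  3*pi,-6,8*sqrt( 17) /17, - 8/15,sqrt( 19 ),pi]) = [ - 3*pi, - 6, - 8/15, 8 * sqrt ( 17)/17, pi,sqrt( 19) ]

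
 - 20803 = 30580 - 51383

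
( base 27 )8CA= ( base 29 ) 79i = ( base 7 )23656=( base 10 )6166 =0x1816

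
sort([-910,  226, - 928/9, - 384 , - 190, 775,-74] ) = [-910,-384,-190,-928/9, - 74 , 226,  775 ] 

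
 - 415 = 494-909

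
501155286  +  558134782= 1059290068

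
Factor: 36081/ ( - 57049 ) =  - 3^2* 19^1 *89^( - 1 )*211^1 * 641^( - 1)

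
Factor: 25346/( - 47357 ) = -2^1 * 19^1 * 71^ ( - 1) = -  38/71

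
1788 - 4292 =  - 2504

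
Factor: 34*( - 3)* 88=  - 2^4*3^1*11^1 * 17^1 = - 8976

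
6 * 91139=546834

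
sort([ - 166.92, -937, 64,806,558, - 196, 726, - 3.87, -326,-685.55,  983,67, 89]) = [ - 937,  -  685.55, - 326, - 196,-166.92, - 3.87, 64,67,89, 558,726 , 806,983] 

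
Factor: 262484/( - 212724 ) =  - 211/171 = - 3^( - 2)*19^( - 1)*211^1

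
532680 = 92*5790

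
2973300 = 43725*68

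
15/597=5/199 = 0.03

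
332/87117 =332/87117 = 0.00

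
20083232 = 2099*9568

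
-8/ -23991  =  8/23991=0.00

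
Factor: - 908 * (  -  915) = 830820 = 2^2*3^1*5^1*61^1 * 227^1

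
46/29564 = 23/14782 = 0.00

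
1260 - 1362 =  -  102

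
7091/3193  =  7091/3193=2.22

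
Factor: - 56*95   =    -  2^3 * 5^1* 7^1*  19^1= - 5320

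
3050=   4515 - 1465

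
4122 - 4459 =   -  337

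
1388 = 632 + 756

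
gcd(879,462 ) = 3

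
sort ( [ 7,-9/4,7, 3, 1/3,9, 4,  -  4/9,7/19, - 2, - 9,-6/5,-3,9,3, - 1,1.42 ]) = [ - 9, - 3, - 9/4,-2, - 6/5,-1, - 4/9,1/3 , 7/19, 1.42,3, 3,4,7, 7, 9, 9 ]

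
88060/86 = 44030/43 = 1023.95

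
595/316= 1 + 279/316 = 1.88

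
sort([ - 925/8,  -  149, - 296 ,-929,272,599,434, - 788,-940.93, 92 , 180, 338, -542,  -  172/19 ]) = [ - 940.93, - 929, - 788 , - 542, -296,  -  149, - 925/8,-172/19, 92, 180 , 272, 338,434,  599 ]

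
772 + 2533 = 3305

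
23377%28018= 23377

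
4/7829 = 4/7829 = 0.00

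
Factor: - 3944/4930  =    -  2^2* 5^(-1)=-  4/5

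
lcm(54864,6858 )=54864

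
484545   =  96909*5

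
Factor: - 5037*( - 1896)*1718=2^4*3^2* 23^1*73^1*79^1*859^1 = 16407161136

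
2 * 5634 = 11268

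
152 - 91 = 61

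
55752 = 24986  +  30766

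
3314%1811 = 1503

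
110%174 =110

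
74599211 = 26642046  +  47957165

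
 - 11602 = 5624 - 17226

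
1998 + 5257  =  7255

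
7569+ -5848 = 1721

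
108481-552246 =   -  443765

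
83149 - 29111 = 54038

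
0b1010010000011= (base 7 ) 21211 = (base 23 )9l7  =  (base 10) 5251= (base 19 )ea7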